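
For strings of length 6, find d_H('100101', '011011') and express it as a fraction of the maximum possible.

Differing positions: 1, 2, 3, 4, 5. Hamming distance = 5. The maximum possible Hamming distance for length-6 strings is 6, so d_H/6 = 5/6 ≈ 0.8333.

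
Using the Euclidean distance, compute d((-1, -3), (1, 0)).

(Σ|x_i - y_i|^2)^(1/2) = (|-1 - 1|^2 + |-3 - 0|^2)^(1/2)
= (2^2 + 3^2)^(1/2) = (4 + 9)^(1/2) = (13)^(1/2) ≈ 3.6056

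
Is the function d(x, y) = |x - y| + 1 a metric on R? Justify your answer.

No. d fails identity of indiscernibles (specifically d(x,x) = 0): d(-8, -8) = |-8 - (-8)| + 1 = 0 + 1 = 1 ≠ 0.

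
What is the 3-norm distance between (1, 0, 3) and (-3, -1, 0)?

(Σ|x_i - y_i|^3)^(1/3) = (|1 - (-3)|^3 + |0 - (-1)|^3 + |3 - 0|^3)^(1/3)
= (4^3 + 1^3 + 3^3)^(1/3) = (64 + 1 + 27)^(1/3) = (92)^(1/3) ≈ 4.5144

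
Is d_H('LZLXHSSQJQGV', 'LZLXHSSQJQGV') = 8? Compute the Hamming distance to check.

Differing positions: none. Hamming distance = 0, so the claim that d_H = 8 is false.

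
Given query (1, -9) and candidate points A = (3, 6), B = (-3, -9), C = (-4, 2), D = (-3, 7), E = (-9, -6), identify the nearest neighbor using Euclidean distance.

Distances: d(A) ≈ 15.1327, d(B) = 4, d(C) ≈ 12.083, d(D) ≈ 16.4924, d(E) ≈ 10.4403. Nearest: B = (-3, -9) with distance 4.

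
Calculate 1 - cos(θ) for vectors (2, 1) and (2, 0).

With u = (2, 1), v = (2, 0):
u·v = 2·2 + 1·0 = 4 + 0 = 4.
|u| = √(2² + 1²) = √5, |v| = √(2² + 0²) = √4, so |u||v| = √(5·4) = √20.
cos θ = (u·v)/(|u||v|) = 4/√20 ≈ 0.8944
Cosine distance = 1 - cos θ ≈ 1 - 0.8944 = 0.1056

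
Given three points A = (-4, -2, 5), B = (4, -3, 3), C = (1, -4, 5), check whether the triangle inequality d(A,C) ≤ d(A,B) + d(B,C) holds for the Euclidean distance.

d(A,B) = √(8² + 1² + 2²) = √69 ≈ 8.3066, d(B,C) = √(3² + 1² + 2²) = √14 ≈ 3.7417, d(A,C) = √(5² + 2² + 0²) = √29 ≈ 5.3852.
d(A,C) ≈ 5.3852 ≤ 8.3066 + 3.7417 = 12.0483. Triangle inequality is satisfied.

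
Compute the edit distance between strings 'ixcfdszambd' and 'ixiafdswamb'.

Let D[i][j] be the edit distance between the first i characters of 'ixcfdszambd' and the first j characters of 'ixiafdswamb', with D[i][0] = i, D[0][j] = j, and D[i][j] = D[i-1][j-1] if the characters match, else 1 + min(D[i-1][j], D[i][j-1], D[i-1][j-1]). Filling the table (rows: prefixes of 'ixcfdszambd', columns: prefixes of 'ixiafdswamb'):
     ε  i  x  i  a  f  d  s  w  a  m  b
  ε  0  1  2  3  4  5  6  7  8  9 10 11
  i  1  0  1  2  3  4  5  6  7  8  9 10
  x  2  1  0  1  2  3  4  5  6  7  8  9
  c  3  2  1  1  2  3  4  5  6  7  8  9
  f  4  3  2  2  2  2  3  4  5  6  7  8
  d  5  4  3  3  3  3  2  3  4  5  6  7
  s  6  5  4  4  4  4  3  2  3  4  5  6
  z  7  6  5  5  5  5  4  3  3  4  5  6
  a  8  7  6  6  5  6  5  4  4  3  4  5
  m  9  8  7  7  6  6  6  5  5  4  3  4
  b 10  9  8  8  7  7  7  6  6  5  4  3
  d 11 10  9  9  8  8  7  7  7  6  5  4
The bottom-right entry gives D[11][11] = 4, so no sequence of fewer than 4 edits works. Backtracking through the table gives one optimal edit sequence (4 edits):
  ixcfdszambd → ixicfdszambd (ins i @3)
  ixicfdszambd → ixiafdszambd (sub c→a @4)
  ixiafdszambd → ixiafdswambd (sub z→w @8)
  ixiafdswambd → ixiafdswamb (del d @12)
Edit distance = 4.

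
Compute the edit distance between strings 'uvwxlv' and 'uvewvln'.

Let D[i][j] be the edit distance between the first i characters of 'uvwxlv' and the first j characters of 'uvewvln', with D[i][0] = i, D[0][j] = j, and D[i][j] = D[i-1][j-1] if the characters match, else 1 + min(D[i-1][j], D[i][j-1], D[i-1][j-1]). Filling the table (rows: prefixes of 'uvwxlv', columns: prefixes of 'uvewvln'):
     ε  u  v  e  w  v  l  n
  ε  0  1  2  3  4  5  6  7
  u  1  0  1  2  3  4  5  6
  v  2  1  0  1  2  3  4  5
  w  3  2  1  1  1  2  3  4
  x  4  3  2  2  2  2  3  4
  l  5  4  3  3  3  3  2  3
  v  6  5  4  4  4  3  3  3
The bottom-right entry gives D[6][7] = 3, so no sequence of fewer than 3 edits works. Backtracking through the table gives one optimal edit sequence (3 edits):
  uvwxlv → uvewxlv (ins e @3)
  uvewxlv → uvewvlv (sub x→v @5)
  uvewvlv → uvewvln (sub v→n @7)
Edit distance = 3.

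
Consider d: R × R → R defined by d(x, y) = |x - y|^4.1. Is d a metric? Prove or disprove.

No. d(x,y) = |x-y|^4.1 fails the triangle inequality since p = 4.1 > 1. Counterexample: x = 4, y = 12, z = 23. d(x,z) = |4 - 23|^4.1 = 19^4.1 ≈ 174940.2585, but d(x,y) + d(y,z) = 8^4.1 + 11^4.1 ≈ 5042.7675 + 18608.4418 = 23651.2093. Since 174940.2585 > 23651.2093, the triangle inequality is violated.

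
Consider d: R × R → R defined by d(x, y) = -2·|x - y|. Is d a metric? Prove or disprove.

No. With c = -2 < 0, d fails non-negativity: d(4, 8) = -2·|4 - 8| = -2·4 = -8 < 0.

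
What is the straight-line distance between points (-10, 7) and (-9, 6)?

√(Σ(x_i - y_i)²) = √((-10 - (-9))² + (7 - 6)²)
= √((-1)² + 1²) = √(1 + 1) = √2 ≈ 1.4142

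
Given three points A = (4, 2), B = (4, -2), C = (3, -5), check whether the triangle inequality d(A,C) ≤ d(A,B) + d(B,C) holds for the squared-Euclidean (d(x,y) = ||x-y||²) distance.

d(A,B) = 0² + 4² = 16, d(B,C) = 1² + 3² = 10, d(A,C) = 1² + 7² = 50.
d(A,C) = 50 > 16 + 10 = 26. Triangle inequality is VIOLATED. (Squared-Euclidean is not a metric — this is a counterexample.)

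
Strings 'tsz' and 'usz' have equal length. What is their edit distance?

Let D[i][j] be the edit distance between the first i characters of 'tsz' and the first j characters of 'usz', with D[i][0] = i, D[0][j] = j, and D[i][j] = D[i-1][j-1] if the characters match, else 1 + min(D[i-1][j], D[i][j-1], D[i-1][j-1]). Filling the table (rows: prefixes of 'tsz', columns: prefixes of 'usz'):
     ε  u  s  z
  ε  0  1  2  3
  t  1  1  2  3
  s  2  2  1  2
  z  3  3  2  1
The bottom-right entry gives D[3][3] = 1, so no sequence of fewer than 1 edit works. Backtracking through the table gives one optimal edit sequence (1 edit):
  tsz → usz (sub t→u @1)
Edit distance = 1.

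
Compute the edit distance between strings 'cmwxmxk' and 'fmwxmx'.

Let D[i][j] be the edit distance between the first i characters of 'cmwxmxk' and the first j characters of 'fmwxmx', with D[i][0] = i, D[0][j] = j, and D[i][j] = D[i-1][j-1] if the characters match, else 1 + min(D[i-1][j], D[i][j-1], D[i-1][j-1]). Filling the table (rows: prefixes of 'cmwxmxk', columns: prefixes of 'fmwxmx'):
     ε  f  m  w  x  m  x
  ε  0  1  2  3  4  5  6
  c  1  1  2  3  4  5  6
  m  2  2  1  2  3  4  5
  w  3  3  2  1  2  3  4
  x  4  4  3  2  1  2  3
  m  5  5  4  3  2  1  2
  x  6  6  5  4  3  2  1
  k  7  7  6  5  4  3  2
The bottom-right entry gives D[7][6] = 2, so no sequence of fewer than 2 edits works. Backtracking through the table gives one optimal edit sequence (2 edits):
  cmwxmxk → fmwxmxk (sub c→f @1)
  fmwxmxk → fmwxmx (del k @7)
Edit distance = 2.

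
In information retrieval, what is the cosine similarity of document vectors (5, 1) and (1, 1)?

With u = (5, 1), v = (1, 1):
u·v = 5·1 + 1·1 = 5 + 1 = 6.
|u| = √(5² + 1²) = √26, |v| = √(1² + 1²) = √2, so |u||v| = √(26·2) = √52.
cos θ = (u·v)/(|u||v|) = 6/√52 ≈ 0.8321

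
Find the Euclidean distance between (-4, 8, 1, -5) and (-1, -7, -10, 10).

√(Σ(x_i - y_i)²) = √((-4 - (-1))² + (8 - (-7))² + (1 - (-10))² + (-5 - 10)²)
= √((-3)² + 15² + 11² + (-15)²) = √(9 + 225 + 121 + 225) = √580 ≈ 24.0832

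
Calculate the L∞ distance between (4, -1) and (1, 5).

max(|x_i - y_i|) = max(|4 - 1|, |-1 - 5|) = max(3, 6) = 6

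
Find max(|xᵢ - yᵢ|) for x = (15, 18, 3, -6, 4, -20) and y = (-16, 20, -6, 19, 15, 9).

max(|x_i - y_i|) = max(|15 - (-16)|, |18 - 20|, |3 - (-6)|, |-6 - 19|, |4 - 15|, |-20 - 9|) = max(31, 2, 9, 25, 11, 29) = 31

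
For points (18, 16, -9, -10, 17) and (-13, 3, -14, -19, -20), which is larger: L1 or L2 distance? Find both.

L1 = |18 - (-13)| + |16 - 3| + |-9 - (-14)| + |-10 - (-19)| + |17 - (-20)| = 31 + 13 + 5 + 9 + 37 = 95
L2 = √(31² + 13² + 5² + 9² + 37²) = √2605 ≈ 51.0392
L1 ≥ L2 always (equality iff movement is along one axis); L1 > L2 here.
Ratio L1/L2 = 95/√2605 ≈ 1.8613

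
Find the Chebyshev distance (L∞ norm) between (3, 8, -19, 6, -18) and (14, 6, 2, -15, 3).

max(|x_i - y_i|) = max(|3 - 14|, |8 - 6|, |-19 - 2|, |6 - (-15)|, |-18 - 3|) = max(11, 2, 21, 21, 21) = 21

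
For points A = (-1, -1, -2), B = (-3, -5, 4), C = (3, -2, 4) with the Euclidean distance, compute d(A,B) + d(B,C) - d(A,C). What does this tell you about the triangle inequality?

d(A,B) = √(2² + 4² + 6²) = √56 ≈ 7.4833, d(B,C) = √(6² + 3² + 0²) = √45 ≈ 6.7082, d(A,C) = √(4² + 1² + 6²) = √53 ≈ 7.2801.
d(A,B) + d(B,C) - d(A,C) = 7.4833 + 6.7082 - 7.2801 = 14.1915 - 7.2801 = 6.9114 (to 4 decimal places). This is ≥ 0, so the triangle inequality holds for these points.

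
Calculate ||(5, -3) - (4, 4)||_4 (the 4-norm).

(Σ|x_i - y_i|^4)^(1/4) = (|5 - 4|^4 + |-3 - 4|^4)^(1/4)
= (1^4 + 7^4)^(1/4) = (1 + 2401)^(1/4) = (2402)^(1/4) ≈ 7.0007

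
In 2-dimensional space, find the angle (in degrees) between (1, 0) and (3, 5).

With u = (1, 0), v = (3, 5):
u·v = 1·3 + 0·5 = 3 + 0 = 3.
|u| = √(1² + 0²) = √1, |v| = √(3² + 5²) = √34, so |u||v| = √(1·34) = √34.
cos θ = (u·v)/(|u||v|) = 3/√34 ≈ 0.514496
θ = arccos(0.514496) ≈ 59.04°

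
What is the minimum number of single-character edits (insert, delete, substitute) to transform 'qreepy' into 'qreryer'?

Let D[i][j] be the edit distance between the first i characters of 'qreepy' and the first j characters of 'qreryer', with D[i][0] = i, D[0][j] = j, and D[i][j] = D[i-1][j-1] if the characters match, else 1 + min(D[i-1][j], D[i][j-1], D[i-1][j-1]). Filling the table (rows: prefixes of 'qreepy', columns: prefixes of 'qreryer'):
     ε  q  r  e  r  y  e  r
  ε  0  1  2  3  4  5  6  7
  q  1  0  1  2  3  4  5  6
  r  2  1  0  1  2  3  4  5
  e  3  2  1  0  1  2  3  4
  e  4  3  2  1  1  2  2  3
  p  5  4  3  2  2  2  3  3
  y  6  5  4  3  3  2  3  4
The bottom-right entry gives D[6][7] = 4, so no sequence of fewer than 4 edits works. Backtracking through the table gives one optimal edit sequence (4 edits):
  qreepy → qrerepy (ins r @4)
  qrerepy → qrerypy (sub e→y @5)
  qrerypy → qreryey (sub p→e @6)
  qreryey → qreryer (sub y→r @7)
Edit distance = 4.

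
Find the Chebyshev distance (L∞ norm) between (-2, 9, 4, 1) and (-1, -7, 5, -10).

max(|x_i - y_i|) = max(|-2 - (-1)|, |9 - (-7)|, |4 - 5|, |1 - (-10)|) = max(1, 16, 1, 11) = 16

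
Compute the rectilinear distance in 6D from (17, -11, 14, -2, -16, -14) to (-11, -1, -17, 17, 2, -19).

Σ|x_i - y_i| = |17 - (-11)| + |-11 - (-1)| + |14 - (-17)| + |-2 - 17| + |-16 - 2| + |-14 - (-19)| = 28 + 10 + 31 + 19 + 18 + 5 = 111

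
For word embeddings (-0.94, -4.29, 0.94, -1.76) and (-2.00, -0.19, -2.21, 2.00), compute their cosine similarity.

With u = (-0.94, -4.29, 0.94, -1.76), v = (-2.00, -0.19, -2.21, 2.00):
u·v = (-0.94)·(-2) + (-4.29)·(-0.19) + 0.94·(-2.21) + (-1.76)·2 = 1.88 + 0.8151 + (-2.0774) + (-3.52) = -2.9023.
|u| = √((-0.94)² + (-4.29)² + 0.94² + (-1.76)²) = √(0.8836 + 18.4041 + 0.8836 + 3.0976) = √23.2689, |v| = √((-2)² + (-0.19)² + (-2.21)² + 2²) = √(4 + 0.0361 + 4.8841 + 4) = √12.9202.
cos θ = (u·v)/(|u||v|) = -2.9023/(√23.2689·√12.9202) ≈ -0.1674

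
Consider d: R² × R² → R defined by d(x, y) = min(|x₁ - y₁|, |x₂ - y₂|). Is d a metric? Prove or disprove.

No. d fails identity of indiscernibles: take x = (5, 0) and y = (5, 1). Then d(x,y) = min(|5 - 5|, |0 - 1|) = min(0, 1) = 0, yet x ≠ y.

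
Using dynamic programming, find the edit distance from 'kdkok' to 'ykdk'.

Let D[i][j] be the edit distance between the first i characters of 'kdkok' and the first j characters of 'ykdk', with D[i][0] = i, D[0][j] = j, and D[i][j] = D[i-1][j-1] if the characters match, else 1 + min(D[i-1][j], D[i][j-1], D[i-1][j-1]). Filling the table (rows: prefixes of 'kdkok', columns: prefixes of 'ykdk'):
     ε  y  k  d  k
  ε  0  1  2  3  4
  k  1  1  1  2  3
  d  2  2  2  1  2
  k  3  3  2  2  1
  o  4  4  3  3  2
  k  5  5  4  4  3
The bottom-right entry gives D[5][4] = 3, so no sequence of fewer than 3 edits works. Backtracking through the table gives one optimal edit sequence (3 edits):
  kdkok → dkok (del k @1)
  dkok → ykok (sub d→y @1)
  ykok → ykdk (sub o→d @3)
Edit distance = 3.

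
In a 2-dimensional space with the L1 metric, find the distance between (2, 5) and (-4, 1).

Σ|x_i - y_i| = |2 - (-4)| + |5 - 1| = 6 + 4 = 10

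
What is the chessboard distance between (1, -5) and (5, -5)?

max(|x_i - y_i|) = max(|1 - 5|, |-5 - (-5)|) = max(4, 0) = 4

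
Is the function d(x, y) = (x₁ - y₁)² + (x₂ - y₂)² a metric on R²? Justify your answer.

No. The squared Euclidean distance fails the triangle inequality. Counterexample: x = (0, 0), y = (3, 4), z = (6, 8). d(x,z) = 6² + 8² = 100, but d(x,y) + d(y,z) = (3² + 4²) + (3² + 4²) = 25 + 25 = 50. Since 100 > 50, the triangle inequality is violated. (Note: √d, the ordinary Euclidean distance, IS a metric.)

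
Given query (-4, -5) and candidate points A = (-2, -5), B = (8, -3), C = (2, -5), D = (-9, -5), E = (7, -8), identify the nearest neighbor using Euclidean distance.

Distances: d(A) = 2, d(B) ≈ 12.1655, d(C) = 6, d(D) = 5, d(E) ≈ 11.4018. Nearest: A = (-2, -5) with distance 2.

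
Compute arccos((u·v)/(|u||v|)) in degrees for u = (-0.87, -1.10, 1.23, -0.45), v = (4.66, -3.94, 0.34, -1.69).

With u = (-0.87, -1.10, 1.23, -0.45), v = (4.66, -3.94, 0.34, -1.69):
u·v = (-0.87)·4.66 + (-1.1)·(-3.94) + 1.23·0.34 + (-0.45)·(-1.69) = (-4.0542) + 4.334 + 0.4182 + 0.7605 = 1.4585.
|u| = √((-0.87)² + (-1.1)² + 1.23² + (-0.45)²) = √(0.7569 + 1.21 + 1.5129 + 0.2025) = √3.6823, |v| = √(4.66² + (-3.94)² + 0.34² + (-1.69)²) = √(21.7156 + 15.5236 + 0.1156 + 2.8561) = √40.2109.
cos θ = (u·v)/(|u||v|) = 1.4585/(√3.6823·√40.2109) ≈ 0.11986
θ = arccos(0.11986) ≈ 83.12°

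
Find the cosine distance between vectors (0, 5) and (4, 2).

With u = (0, 5), v = (4, 2):
u·v = 0·4 + 5·2 = 0 + 10 = 10.
|u| = √(0² + 5²) = √25, |v| = √(4² + 2²) = √20, so |u||v| = √(25·20) = √500.
cos θ = (u·v)/(|u||v|) = 10/√500 ≈ 0.4472
Cosine distance = 1 - cos θ ≈ 1 - 0.4472 = 0.5528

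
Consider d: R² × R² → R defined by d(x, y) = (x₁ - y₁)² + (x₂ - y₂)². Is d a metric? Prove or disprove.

No. The squared Euclidean distance fails the triangle inequality. Counterexample: x = (0, 0), y = (5, 3), z = (10, 6). d(x,z) = 10² + 6² = 136, but d(x,y) + d(y,z) = (5² + 3²) + (5² + 3²) = 34 + 34 = 68. Since 136 > 68, the triangle inequality is violated. (Note: √d, the ordinary Euclidean distance, IS a metric.)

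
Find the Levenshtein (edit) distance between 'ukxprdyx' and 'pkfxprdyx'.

Let D[i][j] be the edit distance between the first i characters of 'ukxprdyx' and the first j characters of 'pkfxprdyx', with D[i][0] = i, D[0][j] = j, and D[i][j] = D[i-1][j-1] if the characters match, else 1 + min(D[i-1][j], D[i][j-1], D[i-1][j-1]). Filling the table (rows: prefixes of 'ukxprdyx', columns: prefixes of 'pkfxprdyx'):
     ε  p  k  f  x  p  r  d  y  x
  ε  0  1  2  3  4  5  6  7  8  9
  u  1  1  2  3  4  5  6  7  8  9
  k  2  2  1  2  3  4  5  6  7  8
  x  3  3  2  2  2  3  4  5  6  7
  p  4  3  3  3  3  2  3  4  5  6
  r  5  4  4  4  4  3  2  3  4  5
  d  6  5  5  5  5  4  3  2  3  4
  y  7  6  6  6  6  5  4  3  2  3
  x  8  7  7  7  6  6  5  4  3  2
The bottom-right entry gives D[8][9] = 2, so no sequence of fewer than 2 edits works. Backtracking through the table gives one optimal edit sequence (2 edits):
  ukxprdyx → pkxprdyx (sub u→p @1)
  pkxprdyx → pkfxprdyx (ins f @3)
Edit distance = 2.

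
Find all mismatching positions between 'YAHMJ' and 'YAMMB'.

Differing positions: 3, 5. Hamming distance = 2.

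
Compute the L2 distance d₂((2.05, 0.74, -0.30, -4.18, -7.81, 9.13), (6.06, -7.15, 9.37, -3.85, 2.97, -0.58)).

√(Σ(x_i - y_i)²) = √((2.05 - 6.06)² + (0.74 - (-7.15))² + (-0.3 - 9.37)² + (-4.18 - (-3.85))² + (-7.81 - 2.97)² + (9.13 - (-0.58))²)
= √((-4.01)² + 7.89² + (-9.67)² + (-0.33)² + (-10.78)² + 9.71²) = √(16.0801 + 62.2521 + 93.5089 + 0.1089 + 116.2084 + 94.2841) = √382.4425 ≈ 19.5561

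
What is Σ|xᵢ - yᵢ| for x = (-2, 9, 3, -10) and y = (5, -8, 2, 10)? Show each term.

Σ|x_i - y_i| = |-2 - 5| + |9 - (-8)| + |3 - 2| + |-10 - 10| = 7 + 17 + 1 + 20 = 45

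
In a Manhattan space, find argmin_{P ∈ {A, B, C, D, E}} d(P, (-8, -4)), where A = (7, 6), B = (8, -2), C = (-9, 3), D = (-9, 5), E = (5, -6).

Distances: d(A) = 25, d(B) = 18, d(C) = 8, d(D) = 10, d(E) = 15. Nearest: C = (-9, 3) with distance 8.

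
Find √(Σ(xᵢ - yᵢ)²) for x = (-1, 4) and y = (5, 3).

√(Σ(x_i - y_i)²) = √((-1 - 5)² + (4 - 3)²)
= √((-6)² + 1²) = √(36 + 1) = √37 ≈ 6.0828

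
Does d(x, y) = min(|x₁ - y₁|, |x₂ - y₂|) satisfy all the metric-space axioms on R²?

No. d fails identity of indiscernibles: take x = (5, 0) and y = (5, 2). Then d(x,y) = min(|5 - 5|, |0 - 2|) = min(0, 2) = 0, yet x ≠ y.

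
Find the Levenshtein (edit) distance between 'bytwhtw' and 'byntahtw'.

Let D[i][j] be the edit distance between the first i characters of 'bytwhtw' and the first j characters of 'byntahtw', with D[i][0] = i, D[0][j] = j, and D[i][j] = D[i-1][j-1] if the characters match, else 1 + min(D[i-1][j], D[i][j-1], D[i-1][j-1]). Filling the table (rows: prefixes of 'bytwhtw', columns: prefixes of 'byntahtw'):
     ε  b  y  n  t  a  h  t  w
  ε  0  1  2  3  4  5  6  7  8
  b  1  0  1  2  3  4  5  6  7
  y  2  1  0  1  2  3  4  5  6
  t  3  2  1  1  1  2  3  4  5
  w  4  3  2  2  2  2  3  4  4
  h  5  4  3  3  3  3  2  3  4
  t  6  5  4  4  3  4  3  2  3
  w  7  6  5  5  4  4  4  3  2
The bottom-right entry gives D[7][8] = 2, so no sequence of fewer than 2 edits works. Backtracking through the table gives one optimal edit sequence (2 edits):
  bytwhtw → byntwhtw (ins n @3)
  byntwhtw → byntahtw (sub w→a @5)
Edit distance = 2.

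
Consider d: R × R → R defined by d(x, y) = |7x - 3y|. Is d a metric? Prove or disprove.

No. d fails symmetry: d(8, 1) = |7·8 - 3·1| = |53| = 53, but d(1, 8) = |7·1 - 3·8| = |-17| = 17. Since 53 ≠ 17, d(x,y) ≠ d(y,x) in general.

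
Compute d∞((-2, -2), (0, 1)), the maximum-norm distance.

max(|x_i - y_i|) = max(|-2 - 0|, |-2 - 1|) = max(2, 3) = 3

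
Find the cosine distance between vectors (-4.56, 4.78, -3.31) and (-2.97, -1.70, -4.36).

With u = (-4.56, 4.78, -3.31), v = (-2.97, -1.70, -4.36):
u·v = (-4.56)·(-2.97) + 4.78·(-1.7) + (-3.31)·(-4.36) = 13.5432 + (-8.126) + 14.4316 = 19.8488.
|u| = √((-4.56)² + 4.78² + (-3.31)²) = √(20.7936 + 22.8484 + 10.9561) = √54.5981, |v| = √((-2.97)² + (-1.7)² + (-4.36)²) = √(8.8209 + 2.89 + 19.0096) = √30.7205.
cos θ = (u·v)/(|u||v|) = 19.8488/(√54.5981·√30.7205) ≈ 0.4847
Cosine distance = 1 - cos θ ≈ 1 - 0.4847 = 0.5153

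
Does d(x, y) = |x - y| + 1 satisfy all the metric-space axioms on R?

No. d fails identity of indiscernibles (specifically d(x,x) = 0): d(4, 4) = |4 - 4| + 1 = 0 + 1 = 1 ≠ 0.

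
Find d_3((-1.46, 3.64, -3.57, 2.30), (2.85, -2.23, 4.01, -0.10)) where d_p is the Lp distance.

(Σ|x_i - y_i|^3)^(1/3) = (|-1.46 - 2.85|^3 + |3.64 - (-2.23)|^3 + |-3.57 - 4.01|^3 + |2.3 - (-0.1)|^3)^(1/3)
= (4.31^3 + 5.87^3 + 7.58^3 + 2.4^3)^(1/3) ≈ (80.063 + 202.262 + 435.5195 + 13.824)^(1/3) = (731.6685)^(1/3) ≈ 9.011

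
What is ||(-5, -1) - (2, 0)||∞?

max(|x_i - y_i|) = max(|-5 - 2|, |-1 - 0|) = max(7, 1) = 7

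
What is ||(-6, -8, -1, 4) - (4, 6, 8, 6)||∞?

max(|x_i - y_i|) = max(|-6 - 4|, |-8 - 6|, |-1 - 8|, |4 - 6|) = max(10, 14, 9, 2) = 14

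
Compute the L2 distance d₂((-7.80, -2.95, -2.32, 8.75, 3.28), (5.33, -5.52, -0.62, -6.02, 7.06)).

√(Σ(x_i - y_i)²) = √((-7.8 - 5.33)² + (-2.95 - (-5.52))² + (-2.32 - (-0.62))² + (8.75 - (-6.02))² + (3.28 - 7.06)²)
= √((-13.13)² + 2.57² + (-1.7)² + 14.77² + (-3.78)²) = √(172.3969 + 6.6049 + 2.89 + 218.1529 + 14.2884) = √414.3331 ≈ 20.3552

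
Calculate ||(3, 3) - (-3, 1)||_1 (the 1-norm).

Σ|x_i - y_i| = |3 - (-3)| + |3 - 1| = 6 + 2 = 8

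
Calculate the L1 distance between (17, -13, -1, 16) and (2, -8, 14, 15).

Σ|x_i - y_i| = |17 - 2| + |-13 - (-8)| + |-1 - 14| + |16 - 15| = 15 + 5 + 15 + 1 = 36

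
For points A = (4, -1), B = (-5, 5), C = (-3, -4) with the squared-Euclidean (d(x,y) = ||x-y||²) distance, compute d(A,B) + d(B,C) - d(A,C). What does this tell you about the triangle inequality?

d(A,B) = 9² + 6² = 117, d(B,C) = 2² + 9² = 85, d(A,C) = 7² + 3² = 58.
d(A,B) + d(B,C) - d(A,C) = 117 + 85 - 58 = 202 - 58 = 144. This is ≥ 0, so the triangle inequality holds for these points.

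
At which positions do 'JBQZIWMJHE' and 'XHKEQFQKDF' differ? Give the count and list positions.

Differing positions: 1, 2, 3, 4, 5, 6, 7, 8, 9, 10. Hamming distance = 10.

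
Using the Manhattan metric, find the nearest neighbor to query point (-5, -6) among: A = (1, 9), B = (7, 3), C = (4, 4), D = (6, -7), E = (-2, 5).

Distances: d(A) = 21, d(B) = 21, d(C) = 19, d(D) = 12, d(E) = 14. Nearest: D = (6, -7) with distance 12.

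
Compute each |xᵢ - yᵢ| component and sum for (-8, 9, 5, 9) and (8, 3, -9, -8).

Σ|x_i - y_i| = |-8 - 8| + |9 - 3| + |5 - (-9)| + |9 - (-8)| = 16 + 6 + 14 + 17 = 53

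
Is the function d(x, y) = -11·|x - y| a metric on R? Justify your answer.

No. With c = -11 < 0, d fails non-negativity: d(9, 18) = -11·|9 - 18| = -11·9 = -99 < 0.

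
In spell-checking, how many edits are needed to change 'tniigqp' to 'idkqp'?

Let D[i][j] be the edit distance between the first i characters of 'tniigqp' and the first j characters of 'idkqp', with D[i][0] = i, D[0][j] = j, and D[i][j] = D[i-1][j-1] if the characters match, else 1 + min(D[i-1][j], D[i][j-1], D[i-1][j-1]). Filling the table (rows: prefixes of 'tniigqp', columns: prefixes of 'idkqp'):
     ε  i  d  k  q  p
  ε  0  1  2  3  4  5
  t  1  1  2  3  4  5
  n  2  2  2  3  4  5
  i  3  2  3  3  4  5
  i  4  3  3  4  4  5
  g  5  4  4  4  5  5
  q  6  5  5  5  4  5
  p  7  6  6  6  5  4
The bottom-right entry gives D[7][5] = 4, so no sequence of fewer than 4 edits works. Backtracking through the table gives one optimal edit sequence (4 edits):
  tniigqp → niigqp (del t @1)
  niigqp → iigqp (del n @1)
  iigqp → idgqp (sub i→d @2)
  idgqp → idkqp (sub g→k @3)
Edit distance = 4.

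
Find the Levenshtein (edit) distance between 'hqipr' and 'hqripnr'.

Let D[i][j] be the edit distance between the first i characters of 'hqipr' and the first j characters of 'hqripnr', with D[i][0] = i, D[0][j] = j, and D[i][j] = D[i-1][j-1] if the characters match, else 1 + min(D[i-1][j], D[i][j-1], D[i-1][j-1]). Filling the table (rows: prefixes of 'hqipr', columns: prefixes of 'hqripnr'):
     ε  h  q  r  i  p  n  r
  ε  0  1  2  3  4  5  6  7
  h  1  0  1  2  3  4  5  6
  q  2  1  0  1  2  3  4  5
  i  3  2  1  1  1  2  3  4
  p  4  3  2  2  2  1  2  3
  r  5  4  3  2  3  2  2  2
The bottom-right entry gives D[5][7] = 2, so no sequence of fewer than 2 edits works. Backtracking through the table gives one optimal edit sequence (2 edits):
  hqipr → hqripr (ins r @3)
  hqripr → hqripnr (ins n @6)
Edit distance = 2.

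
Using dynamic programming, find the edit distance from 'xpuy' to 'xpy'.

Let D[i][j] be the edit distance between the first i characters of 'xpuy' and the first j characters of 'xpy', with D[i][0] = i, D[0][j] = j, and D[i][j] = D[i-1][j-1] if the characters match, else 1 + min(D[i-1][j], D[i][j-1], D[i-1][j-1]). Filling the table (rows: prefixes of 'xpuy', columns: prefixes of 'xpy'):
     ε  x  p  y
  ε  0  1  2  3
  x  1  0  1  2
  p  2  1  0  1
  u  3  2  1  1
  y  4  3  2  1
The bottom-right entry gives D[4][3] = 1, so no sequence of fewer than 1 edit works. Backtracking through the table gives one optimal edit sequence (1 edit):
  xpuy → xpy (del u @3)
Edit distance = 1.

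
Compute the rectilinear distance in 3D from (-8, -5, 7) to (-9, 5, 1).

Σ|x_i - y_i| = |-8 - (-9)| + |-5 - 5| + |7 - 1| = 1 + 10 + 6 = 17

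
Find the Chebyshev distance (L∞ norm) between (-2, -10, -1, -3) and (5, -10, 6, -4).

max(|x_i - y_i|) = max(|-2 - 5|, |-10 - (-10)|, |-1 - 6|, |-3 - (-4)|) = max(7, 0, 7, 1) = 7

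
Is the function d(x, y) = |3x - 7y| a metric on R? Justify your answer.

No. d fails symmetry: d(8, 2) = |3·8 - 7·2| = |10| = 10, but d(2, 8) = |3·2 - 7·8| = |-50| = 50. Since 10 ≠ 50, d(x,y) ≠ d(y,x) in general.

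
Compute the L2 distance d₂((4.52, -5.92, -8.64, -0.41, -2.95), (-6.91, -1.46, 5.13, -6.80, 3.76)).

√(Σ(x_i - y_i)²) = √((4.52 - (-6.91))² + (-5.92 - (-1.46))² + (-8.64 - 5.13)² + (-0.41 - (-6.8))² + (-2.95 - 3.76)²)
= √(11.43² + (-4.46)² + (-13.77)² + 6.39² + (-6.71)²) = √(130.6449 + 19.8916 + 189.6129 + 40.8321 + 45.0241) = √426.0056 ≈ 20.6399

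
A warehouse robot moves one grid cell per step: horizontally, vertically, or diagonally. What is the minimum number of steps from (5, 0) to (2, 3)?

max(|x_i - y_i|) = max(|5 - 2|, |0 - 3|) = max(3, 3) = 3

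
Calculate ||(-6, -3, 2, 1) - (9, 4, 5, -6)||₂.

√(Σ(x_i - y_i)²) = √((-6 - 9)² + (-3 - 4)² + (2 - 5)² + (1 - (-6))²)
= √((-15)² + (-7)² + (-3)² + 7²) = √(225 + 49 + 9 + 49) = √332 ≈ 18.2209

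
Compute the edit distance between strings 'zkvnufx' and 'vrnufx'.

Let D[i][j] be the edit distance between the first i characters of 'zkvnufx' and the first j characters of 'vrnufx', with D[i][0] = i, D[0][j] = j, and D[i][j] = D[i-1][j-1] if the characters match, else 1 + min(D[i-1][j], D[i][j-1], D[i-1][j-1]). Filling the table (rows: prefixes of 'zkvnufx', columns: prefixes of 'vrnufx'):
     ε  v  r  n  u  f  x
  ε  0  1  2  3  4  5  6
  z  1  1  2  3  4  5  6
  k  2  2  2  3  4  5  6
  v  3  2  3  3  4  5  6
  n  4  3  3  3  4  5  6
  u  5  4  4  4  3  4  5
  f  6  5  5  5  4  3  4
  x  7  6  6  6  5  4  3
The bottom-right entry gives D[7][6] = 3, so no sequence of fewer than 3 edits works. Backtracking through the table gives one optimal edit sequence (3 edits):
  zkvnufx → kvnufx (del z @1)
  kvnufx → vvnufx (sub k→v @1)
  vvnufx → vrnufx (sub v→r @2)
Edit distance = 3.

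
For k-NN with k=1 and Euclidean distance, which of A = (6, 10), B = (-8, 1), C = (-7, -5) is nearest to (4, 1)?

Distances: d(A) ≈ 9.2195, d(B) = 12, d(C) ≈ 12.53. Nearest: A = (6, 10) with distance 9.2195.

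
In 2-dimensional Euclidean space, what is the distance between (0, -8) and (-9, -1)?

√(Σ(x_i - y_i)²) = √((0 - (-9))² + (-8 - (-1))²)
= √(9² + (-7)²) = √(81 + 49) = √130 ≈ 11.4018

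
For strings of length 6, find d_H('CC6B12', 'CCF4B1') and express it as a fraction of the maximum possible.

Differing positions: 3, 4, 5, 6. Hamming distance = 4. The maximum possible Hamming distance for length-6 strings is 6, so d_H/6 = 4/6 ≈ 0.6667.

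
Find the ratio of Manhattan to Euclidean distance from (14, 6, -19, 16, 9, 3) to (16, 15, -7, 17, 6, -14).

L1 = |14 - 16| + |6 - 15| + |-19 - (-7)| + |16 - 17| + |9 - 6| + |3 - (-14)| = 2 + 9 + 12 + 1 + 3 + 17 = 44
L2 = √(2² + 9² + 12² + 1² + 3² + 17²) = √528 ≈ 22.9783
L1 ≥ L2 always (equality iff movement is along one axis); L1 > L2 here.
Ratio L1/L2 = 44/√528 ≈ 1.9149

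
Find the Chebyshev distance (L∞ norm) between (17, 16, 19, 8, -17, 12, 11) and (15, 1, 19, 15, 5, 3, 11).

max(|x_i - y_i|) = max(|17 - 15|, |16 - 1|, |19 - 19|, |8 - 15|, |-17 - 5|, |12 - 3|, |11 - 11|) = max(2, 15, 0, 7, 22, 9, 0) = 22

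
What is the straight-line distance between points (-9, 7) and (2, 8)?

√(Σ(x_i - y_i)²) = √((-9 - 2)² + (7 - 8)²)
= √((-11)² + (-1)²) = √(121 + 1) = √122 ≈ 11.0454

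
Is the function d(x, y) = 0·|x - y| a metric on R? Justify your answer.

No. With c = 0, d(x,y) = 0 for all x, y. This fails identity of indiscernibles: d(1, 3) = 0 but 1 ≠ 3.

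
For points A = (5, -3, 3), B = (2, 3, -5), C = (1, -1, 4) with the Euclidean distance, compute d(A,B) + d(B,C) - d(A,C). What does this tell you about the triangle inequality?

d(A,B) = √(3² + 6² + 8²) = √109 ≈ 10.4403, d(B,C) = √(1² + 4² + 9²) = √98 ≈ 9.8995, d(A,C) = √(4² + 2² + 1²) = √21 ≈ 4.5826.
d(A,B) + d(B,C) - d(A,C) = 10.4403 + 9.8995 - 4.5826 = 20.3398 - 4.5826 = 15.7572 (to 4 decimal places). This is ≥ 0, so the triangle inequality holds for these points.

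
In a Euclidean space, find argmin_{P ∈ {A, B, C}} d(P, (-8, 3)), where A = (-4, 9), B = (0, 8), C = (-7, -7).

Distances: d(A) ≈ 7.2111, d(B) ≈ 9.434, d(C) ≈ 10.0499. Nearest: A = (-4, 9) with distance 7.2111.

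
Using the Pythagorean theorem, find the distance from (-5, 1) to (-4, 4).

√(Σ(x_i - y_i)²) = √((-5 - (-4))² + (1 - 4)²)
= √((-1)² + (-3)²) = √(1 + 9) = √10 ≈ 3.1623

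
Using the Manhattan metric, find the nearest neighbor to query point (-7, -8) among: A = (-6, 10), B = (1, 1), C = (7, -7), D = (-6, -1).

Distances: d(A) = 19, d(B) = 17, d(C) = 15, d(D) = 8. Nearest: D = (-6, -1) with distance 8.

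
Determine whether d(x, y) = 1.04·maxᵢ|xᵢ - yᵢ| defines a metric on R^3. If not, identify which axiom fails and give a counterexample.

Yes. The L∞ (Chebyshev) norm induces a metric on R^3, and multiplying a metric by a positive constant 1.04 > 0 preserves all four axioms: non-negativity (1.04·||x-y|| ≥ 0), identity (1.04·||x-y|| = 0 ⟺ ||x-y|| = 0 ⟺ x = y), symmetry (||x-y|| = ||y-x||), and the triangle inequality (1.04·||x-z|| ≤ 1.04·||x-y|| + 1.04·||y-z||). So d is a metric.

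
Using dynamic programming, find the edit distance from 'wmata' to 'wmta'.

Let D[i][j] be the edit distance between the first i characters of 'wmata' and the first j characters of 'wmta', with D[i][0] = i, D[0][j] = j, and D[i][j] = D[i-1][j-1] if the characters match, else 1 + min(D[i-1][j], D[i][j-1], D[i-1][j-1]). Filling the table (rows: prefixes of 'wmata', columns: prefixes of 'wmta'):
     ε  w  m  t  a
  ε  0  1  2  3  4
  w  1  0  1  2  3
  m  2  1  0  1  2
  a  3  2  1  1  1
  t  4  3  2  1  2
  a  5  4  3  2  1
The bottom-right entry gives D[5][4] = 1, so no sequence of fewer than 1 edit works. Backtracking through the table gives one optimal edit sequence (1 edit):
  wmata → wmta (del a @3)
Edit distance = 1.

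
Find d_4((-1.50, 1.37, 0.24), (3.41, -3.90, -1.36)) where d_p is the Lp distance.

(Σ|x_i - y_i|^4)^(1/4) = (|-1.5 - 3.41|^4 + |1.37 - (-3.9)|^4 + |0.24 - (-1.36)|^4)^(1/4)
= (4.91^4 + 5.27^4 + 1.6^4)^(1/4) ≈ (581.2005 + 771.334 + 6.5536)^(1/4) = (1359.0881)^(1/4) ≈ 6.0717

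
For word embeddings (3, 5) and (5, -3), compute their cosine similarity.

With u = (3, 5), v = (5, -3):
u·v = 3·5 + 5·(-3) = 15 + (-15) = 0.
|u| = √(3² + 5²) = √34, |v| = √(5² + (-3)²) = √34, so |u||v| = √(34·34) = √1156 = 34.
cos θ = (u·v)/(|u||v|) = 0/34 = 0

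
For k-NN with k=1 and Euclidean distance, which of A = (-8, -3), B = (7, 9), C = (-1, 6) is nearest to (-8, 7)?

Distances: d(A) = 10, d(B) ≈ 15.1327, d(C) ≈ 7.0711. Nearest: C = (-1, 6) with distance 7.0711.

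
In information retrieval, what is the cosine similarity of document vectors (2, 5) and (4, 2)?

With u = (2, 5), v = (4, 2):
u·v = 2·4 + 5·2 = 8 + 10 = 18.
|u| = √(2² + 5²) = √29, |v| = √(4² + 2²) = √20, so |u||v| = √(29·20) = √580.
cos θ = (u·v)/(|u||v|) = 18/√580 ≈ 0.7474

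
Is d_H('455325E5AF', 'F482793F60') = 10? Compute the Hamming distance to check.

Differing positions: 1, 2, 3, 4, 5, 6, 7, 8, 9, 10. Hamming distance = 10, so the claim is true.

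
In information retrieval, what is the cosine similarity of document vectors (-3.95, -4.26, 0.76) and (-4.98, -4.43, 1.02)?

With u = (-3.95, -4.26, 0.76), v = (-4.98, -4.43, 1.02):
u·v = (-3.95)·(-4.98) + (-4.26)·(-4.43) + 0.76·1.02 = 19.671 + 18.8718 + 0.7752 = 39.318.
|u| = √((-3.95)² + (-4.26)² + 0.76²) = √(15.6025 + 18.1476 + 0.5776) = √34.3277, |v| = √((-4.98)² + (-4.43)² + 1.02²) = √(24.8004 + 19.6249 + 1.0404) = √45.4657.
cos θ = (u·v)/(|u||v|) = 39.318/(√34.3277·√45.4657) ≈ 0.9952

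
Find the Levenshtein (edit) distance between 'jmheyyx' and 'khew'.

Let D[i][j] be the edit distance between the first i characters of 'jmheyyx' and the first j characters of 'khew', with D[i][0] = i, D[0][j] = j, and D[i][j] = D[i-1][j-1] if the characters match, else 1 + min(D[i-1][j], D[i][j-1], D[i-1][j-1]). Filling the table (rows: prefixes of 'jmheyyx', columns: prefixes of 'khew'):
     ε  k  h  e  w
  ε  0  1  2  3  4
  j  1  1  2  3  4
  m  2  2  2  3  4
  h  3  3  2  3  4
  e  4  4  3  2  3
  y  5  5  4  3  3
  y  6  6  5  4  4
  x  7  7  6  5  5
The bottom-right entry gives D[7][4] = 5, so no sequence of fewer than 5 edits works. Backtracking through the table gives one optimal edit sequence (5 edits):
  jmheyyx → mheyyx (del j @1)
  mheyyx → kheyyx (sub m→k @1)
  kheyyx → kheyx (del y @4)
  kheyx → khex (del y @4)
  khex → khew (sub x→w @4)
Edit distance = 5.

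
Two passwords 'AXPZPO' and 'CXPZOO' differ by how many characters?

Differing positions: 1, 5. Hamming distance = 2.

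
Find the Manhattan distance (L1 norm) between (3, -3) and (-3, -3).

Σ|x_i - y_i| = |3 - (-3)| + |-3 - (-3)| = 6 + 0 = 6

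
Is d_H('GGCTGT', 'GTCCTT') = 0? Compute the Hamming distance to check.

Differing positions: 2, 4, 5. Hamming distance = 3, so the claim that d_H = 0 is false.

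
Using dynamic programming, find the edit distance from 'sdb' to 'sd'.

Let D[i][j] be the edit distance between the first i characters of 'sdb' and the first j characters of 'sd', with D[i][0] = i, D[0][j] = j, and D[i][j] = D[i-1][j-1] if the characters match, else 1 + min(D[i-1][j], D[i][j-1], D[i-1][j-1]). Filling the table (rows: prefixes of 'sdb', columns: prefixes of 'sd'):
     ε  s  d
  ε  0  1  2
  s  1  0  1
  d  2  1  0
  b  3  2  1
The bottom-right entry gives D[3][2] = 1, so no sequence of fewer than 1 edit works. Backtracking through the table gives one optimal edit sequence (1 edit):
  sdb → sd (del b @3)
Edit distance = 1.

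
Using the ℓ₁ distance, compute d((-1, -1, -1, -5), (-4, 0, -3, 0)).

Σ|x_i - y_i| = |-1 - (-4)| + |-1 - 0| + |-1 - (-3)| + |-5 - 0| = 3 + 1 + 2 + 5 = 11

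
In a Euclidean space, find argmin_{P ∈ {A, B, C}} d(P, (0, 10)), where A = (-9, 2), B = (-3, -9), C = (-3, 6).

Distances: d(A) ≈ 12.0416, d(B) ≈ 19.2354, d(C) = 5. Nearest: C = (-3, 6) with distance 5.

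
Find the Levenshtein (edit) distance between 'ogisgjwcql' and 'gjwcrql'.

Let D[i][j] be the edit distance between the first i characters of 'ogisgjwcql' and the first j characters of 'gjwcrql', with D[i][0] = i, D[0][j] = j, and D[i][j] = D[i-1][j-1] if the characters match, else 1 + min(D[i-1][j], D[i][j-1], D[i-1][j-1]). Filling the table (rows: prefixes of 'ogisgjwcql', columns: prefixes of 'gjwcrql'):
     ε  g  j  w  c  r  q  l
  ε  0  1  2  3  4  5  6  7
  o  1  1  2  3  4  5  6  7
  g  2  1  2  3  4  5  6  7
  i  3  2  2  3  4  5  6  7
  s  4  3  3  3  4  5  6  7
  g  5  4  4  4  4  5  6  7
  j  6  5  4  5  5  5  6  7
  w  7  6  5  4  5  6  6  7
  c  8  7  6  5  4  5  6  7
  q  9  8  7  6  5  5  5  6
  l 10  9  8  7  6  6  6  5
The bottom-right entry gives D[10][7] = 5, so no sequence of fewer than 5 edits works. Backtracking through the table gives one optimal edit sequence (5 edits):
  ogisgjwcql → gisgjwcql (del o @1)
  gisgjwcql → isgjwcql (del g @1)
  isgjwcql → sgjwcql (del i @1)
  sgjwcql → gjwcql (del s @1)
  gjwcql → gjwcrql (ins r @5)
Edit distance = 5.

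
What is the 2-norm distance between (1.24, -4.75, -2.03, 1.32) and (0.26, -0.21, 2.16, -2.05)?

(Σ|x_i - y_i|^2)^(1/2) = (|1.24 - 0.26|^2 + |-4.75 - (-0.21)|^2 + |-2.03 - 2.16|^2 + |1.32 - (-2.05)|^2)^(1/2)
= (0.98^2 + 4.54^2 + 4.19^2 + 3.37^2)^(1/2) = (0.9604 + 20.6116 + 17.5561 + 11.3569)^(1/2) = (50.485)^(1/2) ≈ 7.1053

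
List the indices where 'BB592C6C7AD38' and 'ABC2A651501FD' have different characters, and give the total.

Differing positions: 1, 3, 4, 5, 6, 7, 8, 9, 10, 11, 12, 13. Hamming distance = 12.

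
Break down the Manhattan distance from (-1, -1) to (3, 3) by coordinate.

Σ|x_i - y_i| = |-1 - 3| + |-1 - 3| = 4 + 4 = 8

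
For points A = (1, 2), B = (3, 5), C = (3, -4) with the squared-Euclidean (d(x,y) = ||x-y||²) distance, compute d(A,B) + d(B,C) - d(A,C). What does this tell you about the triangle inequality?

d(A,B) = 2² + 3² = 13, d(B,C) = 0² + 9² = 81, d(A,C) = 2² + 6² = 40.
d(A,B) + d(B,C) - d(A,C) = 13 + 81 - 40 = 94 - 40 = 54. This is ≥ 0, so the triangle inequality holds for these points.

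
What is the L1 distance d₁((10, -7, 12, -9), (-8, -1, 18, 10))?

Σ|x_i - y_i| = |10 - (-8)| + |-7 - (-1)| + |12 - 18| + |-9 - 10| = 18 + 6 + 6 + 19 = 49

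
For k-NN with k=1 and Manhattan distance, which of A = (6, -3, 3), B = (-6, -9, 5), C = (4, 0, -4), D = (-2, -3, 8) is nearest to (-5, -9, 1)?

Distances: d(A) = 19, d(B) = 5, d(C) = 23, d(D) = 16. Nearest: B = (-6, -9, 5) with distance 5.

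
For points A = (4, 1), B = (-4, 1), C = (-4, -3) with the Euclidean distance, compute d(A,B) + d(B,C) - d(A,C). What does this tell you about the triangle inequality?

d(A,B) = √(8² + 0²) = √64 = 8, d(B,C) = √(0² + 4²) = √16 = 4, d(A,C) = √(8² + 4²) = √80 ≈ 8.9443.
d(A,B) + d(B,C) - d(A,C) = 8 + 4 - 8.9443 = 12 - 8.9443 = 3.0557 (to 4 decimal places). This is ≥ 0, so the triangle inequality holds for these points.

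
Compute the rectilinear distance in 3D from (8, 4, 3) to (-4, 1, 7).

Σ|x_i - y_i| = |8 - (-4)| + |4 - 1| + |3 - 7| = 12 + 3 + 4 = 19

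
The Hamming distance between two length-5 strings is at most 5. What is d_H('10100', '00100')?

Differing positions: 1. Hamming distance = 1. The maximum possible Hamming distance for length-5 strings is 5, so d_H/5 = 1/5 = 0.2.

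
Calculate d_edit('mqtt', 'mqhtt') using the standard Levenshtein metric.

Let D[i][j] be the edit distance between the first i characters of 'mqtt' and the first j characters of 'mqhtt', with D[i][0] = i, D[0][j] = j, and D[i][j] = D[i-1][j-1] if the characters match, else 1 + min(D[i-1][j], D[i][j-1], D[i-1][j-1]). Filling the table (rows: prefixes of 'mqtt', columns: prefixes of 'mqhtt'):
     ε  m  q  h  t  t
  ε  0  1  2  3  4  5
  m  1  0  1  2  3  4
  q  2  1  0  1  2  3
  t  3  2  1  1  1  2
  t  4  3  2  2  1  1
The bottom-right entry gives D[4][5] = 1, so no sequence of fewer than 1 edit works. Backtracking through the table gives one optimal edit sequence (1 edit):
  mqtt → mqhtt (ins h @3)
Edit distance = 1.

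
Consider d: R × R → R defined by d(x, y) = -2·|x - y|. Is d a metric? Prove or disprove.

No. With c = -2 < 0, d fails non-negativity: d(1, 10) = -2·|1 - 10| = -2·9 = -18 < 0.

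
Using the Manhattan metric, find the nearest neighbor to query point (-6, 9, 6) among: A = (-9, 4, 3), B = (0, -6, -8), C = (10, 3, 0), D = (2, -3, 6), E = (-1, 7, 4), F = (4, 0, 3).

Distances: d(A) = 11, d(B) = 35, d(C) = 28, d(D) = 20, d(E) = 9, d(F) = 22. Nearest: E = (-1, 7, 4) with distance 9.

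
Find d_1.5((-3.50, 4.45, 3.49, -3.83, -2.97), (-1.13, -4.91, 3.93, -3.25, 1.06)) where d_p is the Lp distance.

(Σ|x_i - y_i|^1.5)^(1/1.5) = (|-3.5 - (-1.13)|^1.5 + |4.45 - (-4.91)|^1.5 + |3.49 - 3.93|^1.5 + |-3.83 - (-3.25)|^1.5 + |-2.97 - 1.06|^1.5)^(1/1.5)
= (2.37^1.5 + 9.36^1.5 + 0.44^1.5 + 0.58^1.5 + 4.03^1.5)^(1/1.5) ≈ (3.6486 + 28.6361 + 0.2919 + 0.4417 + 8.0902)^(1/1.5) = (41.1085)^(1/1.5) ≈ 11.9112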